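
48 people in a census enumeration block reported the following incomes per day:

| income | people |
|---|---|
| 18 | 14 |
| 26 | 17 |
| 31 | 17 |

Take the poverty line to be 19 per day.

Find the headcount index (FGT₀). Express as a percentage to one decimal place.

14 of the 48 people have income below 19.
H = 14/48 = 29.2%.

29.2%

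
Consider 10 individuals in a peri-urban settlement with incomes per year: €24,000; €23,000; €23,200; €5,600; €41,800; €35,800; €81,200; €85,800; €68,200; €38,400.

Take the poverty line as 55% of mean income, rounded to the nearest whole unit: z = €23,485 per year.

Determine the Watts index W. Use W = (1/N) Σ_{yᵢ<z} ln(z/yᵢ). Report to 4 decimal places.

Incomes under z: €5,600, €23,000, €23,200 (q = 3 of N = 10).
ln(z/y) terms: ln(23485/5600) = 1.4336; ln(23485/23000) = 0.0209; ln(23485/23200) = 0.0122.
W = 1.466673 / 10 = 0.1467.

0.1467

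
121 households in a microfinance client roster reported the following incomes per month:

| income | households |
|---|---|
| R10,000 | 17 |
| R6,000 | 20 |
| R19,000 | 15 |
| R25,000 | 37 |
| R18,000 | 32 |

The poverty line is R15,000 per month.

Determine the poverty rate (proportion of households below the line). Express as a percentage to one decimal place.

30.6%

37 of the 121 households have income below R15,000.
H = 37/121 = 30.6%.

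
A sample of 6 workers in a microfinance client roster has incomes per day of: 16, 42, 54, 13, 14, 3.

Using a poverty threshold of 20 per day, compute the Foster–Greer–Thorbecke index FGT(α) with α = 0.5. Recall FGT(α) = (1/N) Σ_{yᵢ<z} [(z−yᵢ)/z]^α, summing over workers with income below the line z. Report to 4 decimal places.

Below the line: 3, 13, 14, 16 (q = 4 of N = 6).
Gap ratios (z−y)/z: (20−3)/20 = 0.8500; (20−13)/20 = 0.3500; (20−14)/20 = 0.3000; (20−16)/20 = 0.2000.
Raised to α = 0.5: 0.92195; 0.59161; 0.54772; 0.44721.
Sum = 2.508499; FGT(0.5) = 2.508499 / 6 = 0.4181.

0.4181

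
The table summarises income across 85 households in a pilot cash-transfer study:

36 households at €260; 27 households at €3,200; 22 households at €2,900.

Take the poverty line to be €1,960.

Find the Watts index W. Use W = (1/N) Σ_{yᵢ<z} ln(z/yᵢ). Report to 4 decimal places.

Below z: 36×€260 (q = 36 of N = 85).
Log shortfalls: ln(1960/260) = 2.0200 (×36).
W = 72.720652 / 85 = 0.8555.

0.8555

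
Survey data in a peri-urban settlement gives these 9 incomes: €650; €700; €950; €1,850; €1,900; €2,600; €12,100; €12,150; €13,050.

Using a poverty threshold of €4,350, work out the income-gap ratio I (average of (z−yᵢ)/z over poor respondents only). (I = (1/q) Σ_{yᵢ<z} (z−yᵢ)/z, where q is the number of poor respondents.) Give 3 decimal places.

0.669

Below the line: €650, €700, €950, €1,850, €1,900, €2,600 (q = 6 of N = 9).
Relative gaps: 0.8506, 0.8391, 0.7816, 0.5747, 0.5632, 0.4023; sum = 4.011494.
I averages over the q = 6 poor units only: 4.011494 / 6 = 0.669.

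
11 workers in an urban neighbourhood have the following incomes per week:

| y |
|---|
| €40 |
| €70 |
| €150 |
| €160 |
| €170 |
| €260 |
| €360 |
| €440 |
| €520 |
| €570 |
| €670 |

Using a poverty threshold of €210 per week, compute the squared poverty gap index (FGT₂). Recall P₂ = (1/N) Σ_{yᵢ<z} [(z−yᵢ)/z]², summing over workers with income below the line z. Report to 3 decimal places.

Poor units: €40, €70, €150, €160, €170 (q = 5 of N = 11).
Gap ratios (z−y)/z: (210−40)/210 = 0.8095; (210−70)/210 = 0.6667; (210−150)/210 = 0.2857; (210−160)/210 = 0.2381; (210−170)/210 = 0.1905.
Squared: 0.6553; 0.4444; 0.0816; 0.0567; 0.0363.
Sum = 1.274376; P₂ = 1.274376 / 11 = 0.116.

0.116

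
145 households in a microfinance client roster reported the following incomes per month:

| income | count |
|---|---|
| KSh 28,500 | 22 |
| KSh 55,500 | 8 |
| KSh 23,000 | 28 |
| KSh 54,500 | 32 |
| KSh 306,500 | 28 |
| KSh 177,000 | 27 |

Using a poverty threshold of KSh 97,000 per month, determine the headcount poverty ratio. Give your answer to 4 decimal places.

90 of the 145 households have income below KSh 97,000.
H = 90/145 = 0.6207.

0.6207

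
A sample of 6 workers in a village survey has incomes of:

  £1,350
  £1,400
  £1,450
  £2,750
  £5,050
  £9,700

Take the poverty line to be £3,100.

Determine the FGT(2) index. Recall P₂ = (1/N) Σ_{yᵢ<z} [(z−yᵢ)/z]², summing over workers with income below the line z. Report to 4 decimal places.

0.1526

Poor units: £1,350, £1,400, £1,450, £2,750 (q = 4 of N = 6).
Shortfall ratios: (3100−1350)/3100 = 0.5645; (3100−1400)/3100 = 0.5484; (3100−1450)/3100 = 0.5323; (3100−2750)/3100 = 0.1129.
Squared: 0.3187; 0.3007; 0.2833; 0.0127.
Sum = 0.915453; P₂ = 0.915453 / 6 = 0.1526.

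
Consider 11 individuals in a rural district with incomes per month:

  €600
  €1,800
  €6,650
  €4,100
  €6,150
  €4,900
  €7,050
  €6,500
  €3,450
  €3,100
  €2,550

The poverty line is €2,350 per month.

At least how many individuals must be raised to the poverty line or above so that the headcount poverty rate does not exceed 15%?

1

2 of the 11 individuals are poor, so H = 2/11 = 0.182.
A headcount ratio of at most 15% allows at most ⌊0.15 × 11⌋ = 1 poor individuals.
So at least 2 − 1 = 1 must be lifted.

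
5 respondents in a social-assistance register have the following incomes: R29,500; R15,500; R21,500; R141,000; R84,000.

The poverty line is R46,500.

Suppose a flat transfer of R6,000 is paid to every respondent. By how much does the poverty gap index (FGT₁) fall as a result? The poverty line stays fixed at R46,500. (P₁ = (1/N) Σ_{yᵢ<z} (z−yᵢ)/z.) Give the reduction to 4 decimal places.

Before: below the line — R15,500, R21,500, R29,500; poverty gap index (FGT₁) = 0.313978.
After the R6,000 transfer: below the line — R21,500, R27,500, R35,500; poverty gap index (FGT₁) = 0.236559.
Reduction = 0.313978 − 0.236559 = 0.0774.

0.0774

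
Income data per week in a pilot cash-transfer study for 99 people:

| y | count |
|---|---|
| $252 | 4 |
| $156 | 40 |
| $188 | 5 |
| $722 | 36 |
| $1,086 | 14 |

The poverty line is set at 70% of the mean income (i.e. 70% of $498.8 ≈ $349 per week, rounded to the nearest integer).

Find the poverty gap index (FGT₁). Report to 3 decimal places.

0.258

Below the line: 40×$156, 5×$188, 4×$252 (q = 49 of N = 99).
Normalized shortfalls: (349−156)/349 = 0.5530 (×40); (349−188)/349 = 0.4613 (×5); (349−252)/349 = 0.2779 (×4).
Sum of shortfalls = 25.538682; P₁ averages over all N: 25.538682 / 99 = 0.258.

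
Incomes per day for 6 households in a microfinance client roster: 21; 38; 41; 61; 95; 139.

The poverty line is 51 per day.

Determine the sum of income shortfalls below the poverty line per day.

Poor units: 21, 38, 41 (q = 3 of N = 6).
Individual gaps: 51−21 = 30; 51−38 = 13; 51−41 = 10.
Aggregate gap = 53.

53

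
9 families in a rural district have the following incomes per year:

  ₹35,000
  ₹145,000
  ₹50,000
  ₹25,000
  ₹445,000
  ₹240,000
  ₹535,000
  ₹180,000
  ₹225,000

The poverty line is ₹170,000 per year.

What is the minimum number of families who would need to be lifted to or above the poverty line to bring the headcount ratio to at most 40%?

1

4 of the 9 families are poor, so H = 4/9 = 0.444.
A headcount ratio of at most 40% allows at most ⌊0.40 × 9⌋ = 3 poor families.
So at least 4 − 3 = 1 must be lifted.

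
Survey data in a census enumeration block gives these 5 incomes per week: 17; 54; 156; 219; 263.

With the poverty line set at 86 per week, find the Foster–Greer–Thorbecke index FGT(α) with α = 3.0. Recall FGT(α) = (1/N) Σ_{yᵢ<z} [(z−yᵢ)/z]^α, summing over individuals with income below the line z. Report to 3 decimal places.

0.114

Below z: 17, 54 (q = 2 of N = 5).
Shortfall ratios: (86−17)/86 = 0.8023; (86−54)/86 = 0.3721.
Raised to α = 3.0: 0.51648; 0.05152.
Sum = 0.567996; FGT(3.0) = 0.567996 / 5 = 0.114.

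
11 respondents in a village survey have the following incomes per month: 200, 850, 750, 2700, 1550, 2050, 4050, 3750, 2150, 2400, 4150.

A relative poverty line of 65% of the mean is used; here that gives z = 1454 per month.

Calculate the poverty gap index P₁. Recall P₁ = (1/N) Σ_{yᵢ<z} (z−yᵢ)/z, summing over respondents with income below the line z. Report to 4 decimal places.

0.1602

Below z: 200, 750, 850 (q = 3 of N = 11).
Gap ratios (z−y)/z: (1454−200)/1454 = 0.8624; (1454−750)/1454 = 0.4842; (1454−850)/1454 = 0.4154.
Sum of shortfalls = 1.762036; P₁ averages over all N: 1.762036 / 11 = 0.1602.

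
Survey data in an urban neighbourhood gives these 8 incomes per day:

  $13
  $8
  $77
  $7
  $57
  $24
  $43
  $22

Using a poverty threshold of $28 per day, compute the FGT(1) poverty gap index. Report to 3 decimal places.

0.295

Below the line: $7, $8, $13, $22, $24 (q = 5 of N = 8).
Normalized shortfalls: (28−7)/28 = 0.7500; (28−8)/28 = 0.7143; (28−13)/28 = 0.5357; (28−22)/28 = 0.2143; (28−24)/28 = 0.1429.
Σ = 2.357143. Dividing by the full population N = 8 gives P₁ = 0.295.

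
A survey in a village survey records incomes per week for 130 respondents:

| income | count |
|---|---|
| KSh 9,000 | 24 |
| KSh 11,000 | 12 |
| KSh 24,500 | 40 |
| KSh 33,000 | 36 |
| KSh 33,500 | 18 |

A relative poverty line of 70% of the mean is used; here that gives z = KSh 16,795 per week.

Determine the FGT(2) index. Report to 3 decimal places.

Below the line: 24×KSh 9,000, 12×KSh 11,000 (q = 36 of N = 130).
Normalized shortfalls: (16795−9000)/16795 = 0.4641 (×24); (16795−11000)/16795 = 0.3450 (×12).
Squared: 0.2154 (×24); 0.1191 (×12).
Sum = 6.598573; P₂ = 6.598573 / 130 = 0.051.

0.051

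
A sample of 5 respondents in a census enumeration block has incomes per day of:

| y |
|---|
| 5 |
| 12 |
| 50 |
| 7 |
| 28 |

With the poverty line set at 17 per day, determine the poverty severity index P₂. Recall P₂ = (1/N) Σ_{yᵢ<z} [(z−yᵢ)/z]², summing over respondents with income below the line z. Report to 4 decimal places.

Incomes under z: 5, 7, 12 (q = 3 of N = 5).
Gap ratios (z−y)/z: (17−5)/17 = 0.7059; (17−7)/17 = 0.5882; (17−12)/17 = 0.2941.
Squared: 0.4983; 0.3460; 0.0865.
Sum = 0.930796; P₂ = 0.930796 / 5 = 0.1862.

0.1862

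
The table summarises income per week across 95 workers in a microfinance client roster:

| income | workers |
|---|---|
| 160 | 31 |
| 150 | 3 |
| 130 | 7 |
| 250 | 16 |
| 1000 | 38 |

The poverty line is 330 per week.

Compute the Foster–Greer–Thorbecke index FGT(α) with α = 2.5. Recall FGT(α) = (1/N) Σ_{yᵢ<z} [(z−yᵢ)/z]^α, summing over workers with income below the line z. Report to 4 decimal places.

Poor units: 7×130, 3×150, 31×160, 16×250 (q = 57 of N = 95).
Gap ratios (z−y)/z: (330−130)/330 = 0.6061 (×7); (330−150)/330 = 0.5455 (×3); (330−160)/330 = 0.5152 (×31); (330−250)/330 = 0.2424 (×16).
Raised to α = 2.5: 0.28595 (×7); 0.21973 (×3); 0.19047 (×31); 0.02894 (×16).
Sum = 9.028546; FGT(2.5) = 9.028546 / 95 = 0.0950.

0.0950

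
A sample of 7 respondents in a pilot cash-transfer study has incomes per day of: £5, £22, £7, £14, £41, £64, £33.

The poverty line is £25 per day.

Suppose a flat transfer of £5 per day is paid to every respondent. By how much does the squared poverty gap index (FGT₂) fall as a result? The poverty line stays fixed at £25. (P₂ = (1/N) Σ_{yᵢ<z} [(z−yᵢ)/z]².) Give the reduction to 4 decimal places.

Before: below the line — £5, £7, £14, £22; squared poverty gap index (FGT₂) = 0.195200.
After the £5 transfer: below the line — £10, £12, £19; squared poverty gap index (FGT₂) = 0.098286.
Reduction = 0.195200 − 0.098286 = 0.0969.

0.0969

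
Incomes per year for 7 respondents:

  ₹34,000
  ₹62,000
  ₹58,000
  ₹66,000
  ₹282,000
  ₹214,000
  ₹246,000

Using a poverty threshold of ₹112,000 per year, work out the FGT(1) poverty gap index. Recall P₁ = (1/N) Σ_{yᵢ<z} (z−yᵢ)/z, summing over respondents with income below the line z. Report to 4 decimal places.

Below the line: ₹34,000, ₹58,000, ₹62,000, ₹66,000 (q = 4 of N = 7).
Relative gaps: (112000−34000)/112000 = 0.6964; (112000−58000)/112000 = 0.4821; (112000−62000)/112000 = 0.4464; (112000−66000)/112000 = 0.4107.
Σ = 2.035714. Dividing by the full population N = 7 gives P₁ = 0.2908.

0.2908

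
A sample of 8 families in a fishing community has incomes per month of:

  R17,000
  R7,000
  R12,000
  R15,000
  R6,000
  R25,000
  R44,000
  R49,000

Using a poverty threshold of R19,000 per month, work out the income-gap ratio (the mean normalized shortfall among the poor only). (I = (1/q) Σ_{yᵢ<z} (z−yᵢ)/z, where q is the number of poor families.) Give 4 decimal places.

0.4000

Poor units: R6,000, R7,000, R12,000, R15,000, R17,000 (q = 5 of N = 8).
Relative gaps: 0.6842, 0.6316, 0.3684, 0.2105, 0.1053; sum = 2.000000.
The income-gap ratio divides by q (the poor only): 2.000000 / 5 = 0.4000.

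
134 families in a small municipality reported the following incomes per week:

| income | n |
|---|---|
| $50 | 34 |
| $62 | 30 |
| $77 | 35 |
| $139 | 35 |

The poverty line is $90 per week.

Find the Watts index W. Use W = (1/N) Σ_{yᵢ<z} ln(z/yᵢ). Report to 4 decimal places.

0.2733

Incomes under z: 34×$50, 30×$62, 35×$77 (q = 99 of N = 134).
Log shortfalls: ln(90/50) = 0.5878 (×34); ln(90/62) = 0.3727 (×30); ln(90/77) = 0.1560 (×35).
W = 36.625154 / 134 = 0.2733.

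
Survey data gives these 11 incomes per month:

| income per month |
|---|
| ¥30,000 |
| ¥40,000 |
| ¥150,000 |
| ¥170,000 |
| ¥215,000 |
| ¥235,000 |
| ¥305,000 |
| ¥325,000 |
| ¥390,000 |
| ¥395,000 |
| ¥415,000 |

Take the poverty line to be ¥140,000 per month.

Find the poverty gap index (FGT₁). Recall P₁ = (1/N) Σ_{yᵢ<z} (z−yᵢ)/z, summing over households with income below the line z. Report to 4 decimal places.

Poor units: ¥30,000, ¥40,000 (q = 2 of N = 11).
Relative gaps: (140000−30000)/140000 = 0.7857; (140000−40000)/140000 = 0.7143.
Σ = 1.500000. Dividing by the full population N = 11 gives P₁ = 0.1364.

0.1364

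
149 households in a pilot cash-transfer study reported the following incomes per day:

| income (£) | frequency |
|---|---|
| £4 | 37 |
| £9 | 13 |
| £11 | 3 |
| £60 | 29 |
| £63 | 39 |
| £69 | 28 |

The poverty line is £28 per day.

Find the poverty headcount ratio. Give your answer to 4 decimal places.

0.3557

53 of the 149 households have income below £28.
H = 53/149 = 0.3557.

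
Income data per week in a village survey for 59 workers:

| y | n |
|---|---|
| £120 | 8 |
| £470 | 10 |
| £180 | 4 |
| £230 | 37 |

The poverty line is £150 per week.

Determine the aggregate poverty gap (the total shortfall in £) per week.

Poor units: 8×£120 (q = 8 of N = 59).
Individual gaps: 8×(150−120) = 240.
Aggregate gap = £240.

£240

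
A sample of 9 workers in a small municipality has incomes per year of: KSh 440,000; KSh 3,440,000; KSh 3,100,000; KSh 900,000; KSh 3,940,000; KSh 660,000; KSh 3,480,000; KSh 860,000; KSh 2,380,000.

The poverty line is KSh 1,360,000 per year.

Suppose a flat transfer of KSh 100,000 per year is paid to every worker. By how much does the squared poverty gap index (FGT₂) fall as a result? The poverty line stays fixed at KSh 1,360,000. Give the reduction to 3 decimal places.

Before: below the line — KSh 440,000, KSh 660,000, KSh 860,000, KSh 900,000; squared poverty gap index (FGT₂) = 0.10801.
After the KSh 100,000 transfer: below the line — KSh 540,000, KSh 760,000, KSh 960,000, KSh 1,000,000; squared poverty gap index (FGT₂) = 0.07942.
Reduction = 0.10801 − 0.07942 = 0.029.

0.029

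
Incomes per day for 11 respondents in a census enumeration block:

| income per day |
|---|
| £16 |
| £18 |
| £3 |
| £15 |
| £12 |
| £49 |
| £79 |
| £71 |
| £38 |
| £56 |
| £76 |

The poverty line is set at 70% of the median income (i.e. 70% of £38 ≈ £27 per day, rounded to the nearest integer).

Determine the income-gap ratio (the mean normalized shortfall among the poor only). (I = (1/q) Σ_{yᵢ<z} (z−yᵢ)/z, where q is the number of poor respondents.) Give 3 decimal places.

0.526

Below z: £3, £12, £15, £16, £18 (q = 5 of N = 11).
Relative gaps: 0.8889, 0.5556, 0.4444, 0.4074, 0.3333; sum = 2.629630.
I averages over the q = 5 poor units only: 2.629630 / 5 = 0.526.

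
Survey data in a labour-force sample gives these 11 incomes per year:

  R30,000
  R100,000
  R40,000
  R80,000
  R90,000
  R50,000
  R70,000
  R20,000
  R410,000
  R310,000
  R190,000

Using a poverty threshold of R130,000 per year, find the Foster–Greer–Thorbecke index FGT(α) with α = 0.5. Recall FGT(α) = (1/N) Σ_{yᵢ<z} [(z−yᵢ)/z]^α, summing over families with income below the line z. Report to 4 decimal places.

Below z: R20,000, R30,000, R40,000, R50,000, R70,000, R80,000, R90,000, R100,000 (q = 8 of N = 11).
Gap ratios (z−y)/z: (130000−20000)/130000 = 0.8462; (130000−30000)/130000 = 0.7692; (130000−40000)/130000 = 0.6923; (130000−50000)/130000 = 0.6154; (130000−70000)/130000 = 0.4615; (130000−80000)/130000 = 0.3846; (130000−90000)/130000 = 0.3077; (130000−100000)/130000 = 0.2308.
Raised to α = 0.5: 0.91987; 0.87706; 0.83205; 0.78446; 0.67937; 0.62017; 0.55470; 0.48038.
Sum = 5.748064; FGT(0.5) = 5.748064 / 11 = 0.5226.

0.5226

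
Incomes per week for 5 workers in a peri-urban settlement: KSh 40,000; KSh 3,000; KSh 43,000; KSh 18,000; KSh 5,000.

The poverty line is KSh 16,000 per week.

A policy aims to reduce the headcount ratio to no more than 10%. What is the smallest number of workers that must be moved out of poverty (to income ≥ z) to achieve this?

2

Currently q = 2 of N = 5 are below the line (H = 0.400).
A headcount ratio of at most 10% allows at most ⌊0.10 × 5⌋ = 0 poor workers.
So at least 2 − 0 = 2 must be lifted.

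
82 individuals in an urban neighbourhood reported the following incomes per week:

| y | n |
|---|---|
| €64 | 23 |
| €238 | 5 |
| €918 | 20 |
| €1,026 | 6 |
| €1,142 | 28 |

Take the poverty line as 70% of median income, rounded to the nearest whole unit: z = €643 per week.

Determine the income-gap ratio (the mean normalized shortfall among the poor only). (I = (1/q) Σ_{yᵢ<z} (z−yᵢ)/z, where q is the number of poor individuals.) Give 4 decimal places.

0.8521

Below the line: 23×€64, 5×€238 (q = 28 of N = 82).
Relative gaps: 0.9005 (×23), 0.6299 (×5); sum = 23.860031.
The income-gap ratio divides by q (the poor only): 23.860031 / 28 = 0.8521.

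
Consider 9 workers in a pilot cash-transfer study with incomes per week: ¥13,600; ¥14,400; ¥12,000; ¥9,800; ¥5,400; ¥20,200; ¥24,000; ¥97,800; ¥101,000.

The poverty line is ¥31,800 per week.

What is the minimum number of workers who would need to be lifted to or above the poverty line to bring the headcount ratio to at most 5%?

7

7 of the 9 workers are poor, so H = 7/9 = 0.778.
A headcount ratio of at most 5% allows at most ⌊0.05 × 9⌋ = 0 poor workers.
So at least 7 − 0 = 7 must be lifted.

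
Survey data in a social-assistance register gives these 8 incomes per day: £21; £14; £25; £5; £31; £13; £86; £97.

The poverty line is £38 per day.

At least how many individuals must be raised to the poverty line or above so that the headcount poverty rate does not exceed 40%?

Currently q = 6 of N = 8 are below the line (H = 0.750).
A headcount ratio of at most 40% allows at most ⌊0.40 × 8⌋ = 3 poor individuals.
So at least 6 − 3 = 3 must be lifted.

3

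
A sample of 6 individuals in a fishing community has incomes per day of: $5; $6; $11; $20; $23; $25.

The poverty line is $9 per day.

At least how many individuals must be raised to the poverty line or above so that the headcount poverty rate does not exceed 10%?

2

2 of the 6 individuals are poor, so H = 2/6 = 0.333.
A headcount ratio of at most 10% allows at most ⌊0.10 × 6⌋ = 0 poor individuals.
So at least 2 − 0 = 2 must be lifted.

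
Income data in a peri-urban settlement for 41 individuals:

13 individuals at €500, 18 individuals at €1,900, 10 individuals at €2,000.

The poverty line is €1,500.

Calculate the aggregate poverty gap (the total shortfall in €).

Below z: 13×€500 (q = 13 of N = 41).
Individual gaps: 13×(1500−500) = 13000.
Aggregate gap = €13,000.

€13,000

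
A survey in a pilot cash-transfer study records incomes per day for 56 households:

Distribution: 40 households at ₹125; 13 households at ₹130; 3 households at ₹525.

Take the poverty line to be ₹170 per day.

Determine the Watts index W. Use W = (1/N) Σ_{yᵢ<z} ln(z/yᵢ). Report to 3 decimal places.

0.282

Incomes under z: 40×₹125, 13×₹130 (q = 53 of N = 56).
Log gaps: ln(170/125) = 0.3075 (×40); ln(170/130) = 0.2683 (×13).
W = 15.786820 / 56 = 0.282.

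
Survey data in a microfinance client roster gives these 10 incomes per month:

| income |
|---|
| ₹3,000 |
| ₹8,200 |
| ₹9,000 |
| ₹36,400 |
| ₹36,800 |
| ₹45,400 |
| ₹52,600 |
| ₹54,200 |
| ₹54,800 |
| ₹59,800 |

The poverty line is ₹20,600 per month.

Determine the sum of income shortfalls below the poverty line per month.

₹41,600

Below the line: ₹3,000, ₹8,200, ₹9,000 (q = 3 of N = 10).
Individual gaps: 20600−3000 = 17600; 20600−8200 = 12400; 20600−9000 = 11600.
Aggregate gap = ₹41,600.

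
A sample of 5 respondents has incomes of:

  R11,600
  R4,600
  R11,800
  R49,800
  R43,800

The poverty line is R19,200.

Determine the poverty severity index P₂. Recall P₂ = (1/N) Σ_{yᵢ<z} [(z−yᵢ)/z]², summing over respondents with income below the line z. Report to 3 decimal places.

0.177

Below the line: R4,600, R11,600, R11,800 (q = 3 of N = 5).
Normalized shortfalls: (19200−4600)/19200 = 0.7604; (19200−11600)/19200 = 0.3958; (19200−11800)/19200 = 0.3854.
Squared: 0.5782; 0.1567; 0.1485.
Sum = 0.883464; P₂ = 0.883464 / 5 = 0.177.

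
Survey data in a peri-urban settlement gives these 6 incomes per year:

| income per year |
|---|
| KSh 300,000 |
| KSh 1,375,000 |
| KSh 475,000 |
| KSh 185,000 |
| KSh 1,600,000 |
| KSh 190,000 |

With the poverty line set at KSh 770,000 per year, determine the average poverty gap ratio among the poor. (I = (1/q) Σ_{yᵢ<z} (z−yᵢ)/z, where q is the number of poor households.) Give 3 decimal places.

0.627

Below z: KSh 185,000, KSh 190,000, KSh 300,000, KSh 475,000 (q = 4 of N = 6).
Shortfall ratios (z−y)/z: 0.7597, 0.7532, 0.6104, 0.3831; sum = 2.506494.
The income-gap ratio divides by q (the poor only): 2.506494 / 4 = 0.627.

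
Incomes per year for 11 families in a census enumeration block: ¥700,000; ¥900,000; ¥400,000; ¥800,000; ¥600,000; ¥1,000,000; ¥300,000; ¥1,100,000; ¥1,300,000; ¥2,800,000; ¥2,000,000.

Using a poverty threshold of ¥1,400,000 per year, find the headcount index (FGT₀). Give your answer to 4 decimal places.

0.8182

9 of the 11 families have income below ¥1,400,000.
H = 9/11 = 0.8182.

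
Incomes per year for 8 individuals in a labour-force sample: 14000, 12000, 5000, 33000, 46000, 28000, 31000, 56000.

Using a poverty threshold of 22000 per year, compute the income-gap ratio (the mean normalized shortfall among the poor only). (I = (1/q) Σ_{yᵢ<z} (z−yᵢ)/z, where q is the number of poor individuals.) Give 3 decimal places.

Below z: 5000, 12000, 14000 (q = 3 of N = 8).
Shortfall ratios (z−y)/z: 0.7727, 0.4545, 0.3636; sum = 1.590909.
The income-gap ratio divides by q (the poor only): 1.590909 / 3 = 0.530.

0.530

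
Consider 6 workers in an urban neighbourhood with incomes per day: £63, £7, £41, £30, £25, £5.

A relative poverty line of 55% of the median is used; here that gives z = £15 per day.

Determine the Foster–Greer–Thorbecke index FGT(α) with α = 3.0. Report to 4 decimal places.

0.0747

Poor units: £5, £7 (q = 2 of N = 6).
Shortfall ratios: (15−5)/15 = 0.6667; (15−7)/15 = 0.5333.
Raised to α = 3.0: 0.29630; 0.15170.
Sum = 0.448000; FGT(3.0) = 0.448000 / 6 = 0.0747.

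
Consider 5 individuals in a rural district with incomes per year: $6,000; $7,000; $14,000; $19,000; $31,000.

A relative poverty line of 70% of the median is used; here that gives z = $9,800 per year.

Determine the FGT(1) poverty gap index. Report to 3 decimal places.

0.135

Below z: $6,000, $7,000 (q = 2 of N = 5).
Normalized shortfalls: (9800−6000)/9800 = 0.3878; (9800−7000)/9800 = 0.2857.
Σ = 0.673469. Dividing by the full population N = 5 gives P₁ = 0.135.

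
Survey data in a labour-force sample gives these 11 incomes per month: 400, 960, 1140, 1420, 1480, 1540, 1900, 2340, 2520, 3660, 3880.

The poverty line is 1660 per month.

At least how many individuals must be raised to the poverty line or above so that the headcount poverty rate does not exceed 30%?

6 of the 11 individuals are poor, so H = 6/11 = 0.545.
A headcount ratio of at most 30% allows at most ⌊0.30 × 11⌋ = 3 poor individuals.
So at least 6 − 3 = 3 must be lifted.

3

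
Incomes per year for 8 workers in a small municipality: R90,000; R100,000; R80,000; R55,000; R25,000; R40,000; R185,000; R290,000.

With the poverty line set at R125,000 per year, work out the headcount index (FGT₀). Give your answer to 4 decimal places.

6 of the 8 workers have income below R125,000.
H = 6/8 = 0.7500.

0.7500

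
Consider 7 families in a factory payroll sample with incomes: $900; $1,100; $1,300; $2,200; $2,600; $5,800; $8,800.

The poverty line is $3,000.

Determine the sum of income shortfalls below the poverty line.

Below z: $900, $1,100, $1,300, $2,200, $2,600 (q = 5 of N = 7).
Individual gaps: 3000−900 = 2100; 3000−1100 = 1900; 3000−1300 = 1700; 3000−2200 = 800; 3000−2600 = 400.
Aggregate gap = $6,900.

$6,900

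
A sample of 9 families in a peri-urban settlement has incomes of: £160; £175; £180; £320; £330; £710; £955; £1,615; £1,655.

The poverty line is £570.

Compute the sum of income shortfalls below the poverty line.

Incomes under z: £160, £175, £180, £320, £330 (q = 5 of N = 9).
Individual gaps: 570−160 = 410; 570−175 = 395; 570−180 = 390; 570−320 = 250; 570−330 = 240.
Aggregate gap = £1,685.

£1,685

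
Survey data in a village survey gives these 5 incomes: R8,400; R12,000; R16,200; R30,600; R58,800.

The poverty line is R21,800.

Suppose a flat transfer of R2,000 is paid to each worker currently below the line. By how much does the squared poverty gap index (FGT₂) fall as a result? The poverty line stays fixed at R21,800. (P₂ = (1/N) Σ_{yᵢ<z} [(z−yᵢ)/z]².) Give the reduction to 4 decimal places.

0.0434

Before: below the line — R8,400, R12,000, R16,200; squared poverty gap index (FGT₂) = 0.129181.
After the R2,000 transfer: below the line — R10,400, R14,000, R18,200; squared poverty gap index (FGT₂) = 0.085750.
Reduction = 0.129181 − 0.085750 = 0.0434.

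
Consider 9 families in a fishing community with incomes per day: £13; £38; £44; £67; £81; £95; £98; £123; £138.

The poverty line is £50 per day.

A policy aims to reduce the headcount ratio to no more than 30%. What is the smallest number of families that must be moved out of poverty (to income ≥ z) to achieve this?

3 of the 9 families are poor, so H = 3/9 = 0.333.
A headcount ratio of at most 30% allows at most ⌊0.30 × 9⌋ = 2 poor families.
So at least 3 − 2 = 1 must be lifted.

1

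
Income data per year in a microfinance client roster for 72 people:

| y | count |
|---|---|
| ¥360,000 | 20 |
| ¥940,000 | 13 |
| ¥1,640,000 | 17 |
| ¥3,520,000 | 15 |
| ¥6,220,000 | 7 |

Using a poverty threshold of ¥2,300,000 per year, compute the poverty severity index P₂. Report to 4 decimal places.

0.2802

Below z: 20×¥360,000, 13×¥940,000, 17×¥1,640,000 (q = 50 of N = 72).
Normalized shortfalls: (2300000−360000)/2300000 = 0.8435 (×20); (2300000−940000)/2300000 = 0.5913 (×13); (2300000−1640000)/2300000 = 0.2870 (×17).
Squared: 0.7115 (×20); 0.3496 (×13); 0.0823 (×17).
Sum = 20.174291; P₂ = 20.174291 / 72 = 0.2802.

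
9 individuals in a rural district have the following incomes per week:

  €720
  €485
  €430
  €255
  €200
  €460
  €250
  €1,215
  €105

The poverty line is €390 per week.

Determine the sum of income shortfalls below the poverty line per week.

Below z: €105, €200, €250, €255 (q = 4 of N = 9).
Individual gaps: 390−105 = 285; 390−200 = 190; 390−250 = 140; 390−255 = 135.
Aggregate gap = €750.

€750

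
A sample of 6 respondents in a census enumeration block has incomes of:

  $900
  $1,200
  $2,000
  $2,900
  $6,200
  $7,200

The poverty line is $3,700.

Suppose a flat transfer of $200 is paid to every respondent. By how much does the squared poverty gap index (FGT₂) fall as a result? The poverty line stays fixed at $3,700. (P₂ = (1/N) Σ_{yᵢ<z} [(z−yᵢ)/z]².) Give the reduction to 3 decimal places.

0.036

Before: below the line — $900, $1,200, $2,000, $2,900; squared poverty gap index (FGT₂) = 0.21451.
After the $200 transfer: below the line — $1,100, $1,400, $2,200, $3,100; squared poverty gap index (FGT₂) = 0.17848.
Reduction = 0.21451 − 0.17848 = 0.036.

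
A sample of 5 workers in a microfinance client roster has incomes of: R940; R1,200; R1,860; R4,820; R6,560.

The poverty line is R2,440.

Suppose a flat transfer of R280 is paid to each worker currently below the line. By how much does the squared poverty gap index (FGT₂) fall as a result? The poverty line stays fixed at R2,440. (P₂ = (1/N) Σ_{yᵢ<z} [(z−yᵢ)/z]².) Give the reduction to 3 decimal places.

Before: below the line — R940, R1,200, R1,860; squared poverty gap index (FGT₂) = 0.13854.
After the R280 transfer: below the line — R1,220, R1,480, R2,140; squared poverty gap index (FGT₂) = 0.08398.
Reduction = 0.13854 − 0.08398 = 0.055.

0.055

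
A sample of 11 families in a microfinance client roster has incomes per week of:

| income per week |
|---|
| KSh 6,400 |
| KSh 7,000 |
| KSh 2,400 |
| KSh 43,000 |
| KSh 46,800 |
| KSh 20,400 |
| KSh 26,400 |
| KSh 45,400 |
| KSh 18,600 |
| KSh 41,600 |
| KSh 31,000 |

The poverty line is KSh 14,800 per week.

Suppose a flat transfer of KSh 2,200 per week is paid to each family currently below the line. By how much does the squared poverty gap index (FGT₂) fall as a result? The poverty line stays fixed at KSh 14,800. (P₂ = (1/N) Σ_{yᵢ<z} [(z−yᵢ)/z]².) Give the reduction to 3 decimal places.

0.046

Before: below the line — KSh 2,400, KSh 6,400, KSh 7,000; squared poverty gap index (FGT₂) = 0.11835.
After the KSh 2,200 transfer: below the line — KSh 4,600, KSh 8,600, KSh 9,200; squared poverty gap index (FGT₂) = 0.07215.
Reduction = 0.11835 − 0.07215 = 0.046.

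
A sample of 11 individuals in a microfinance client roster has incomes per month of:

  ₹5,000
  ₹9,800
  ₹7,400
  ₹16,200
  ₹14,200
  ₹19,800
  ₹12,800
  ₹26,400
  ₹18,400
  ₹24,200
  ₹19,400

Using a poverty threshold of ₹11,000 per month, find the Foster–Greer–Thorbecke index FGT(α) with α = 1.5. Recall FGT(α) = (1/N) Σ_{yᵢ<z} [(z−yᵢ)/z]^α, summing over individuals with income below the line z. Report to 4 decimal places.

Incomes under z: ₹5,000, ₹7,400, ₹9,800 (q = 3 of N = 11).
Shortfall ratios: (11000−5000)/11000 = 0.5455; (11000−7400)/11000 = 0.3273; (11000−9800)/11000 = 0.1091.
Raised to α = 1.5: 0.40284; 0.18723; 0.03603.
Sum = 0.626102; FGT(1.5) = 0.626102 / 11 = 0.0569.

0.0569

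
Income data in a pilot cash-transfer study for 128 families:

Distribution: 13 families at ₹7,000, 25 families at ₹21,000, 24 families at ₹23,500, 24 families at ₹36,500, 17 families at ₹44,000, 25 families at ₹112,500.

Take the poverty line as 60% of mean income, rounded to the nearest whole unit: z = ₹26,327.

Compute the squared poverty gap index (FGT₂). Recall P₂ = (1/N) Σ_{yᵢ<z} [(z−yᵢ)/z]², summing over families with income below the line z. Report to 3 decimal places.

Incomes under z: 13×₹7,000, 25×₹21,000, 24×₹23,500 (q = 62 of N = 128).
Normalized shortfalls: (26327−7000)/26327 = 0.7341 (×13); (26327−21000)/26327 = 0.2023 (×25); (26327−23500)/26327 = 0.1074 (×24).
Squared: 0.5389 (×13); 0.0409 (×25); 0.0115 (×24).
Sum = 8.306257; P₂ = 8.306257 / 128 = 0.065.

0.065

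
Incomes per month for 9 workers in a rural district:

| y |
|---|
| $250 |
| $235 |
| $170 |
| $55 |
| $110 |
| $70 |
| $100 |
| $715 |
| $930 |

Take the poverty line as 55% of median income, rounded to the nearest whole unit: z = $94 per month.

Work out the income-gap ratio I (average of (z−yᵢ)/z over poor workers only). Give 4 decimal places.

Poor units: $55, $70 (q = 2 of N = 9).
Shortfall ratios (z−y)/z: 0.4149, 0.2553; sum = 0.670213.
I averages over the q = 2 poor units only: 0.670213 / 2 = 0.3351.

0.3351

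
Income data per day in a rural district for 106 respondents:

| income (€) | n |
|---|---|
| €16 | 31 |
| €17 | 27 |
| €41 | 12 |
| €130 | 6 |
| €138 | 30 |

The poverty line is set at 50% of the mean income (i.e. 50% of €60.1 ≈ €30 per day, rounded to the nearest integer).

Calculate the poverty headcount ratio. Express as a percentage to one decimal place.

54.7%

58 of the 106 respondents have income below €30.
H = 58/106 = 54.7%.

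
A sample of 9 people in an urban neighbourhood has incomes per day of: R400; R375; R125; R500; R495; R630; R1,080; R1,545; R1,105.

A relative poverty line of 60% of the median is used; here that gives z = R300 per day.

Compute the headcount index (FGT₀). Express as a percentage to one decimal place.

11.1%

1 of the 9 people have income below R300.
H = 1/9 = 11.1%.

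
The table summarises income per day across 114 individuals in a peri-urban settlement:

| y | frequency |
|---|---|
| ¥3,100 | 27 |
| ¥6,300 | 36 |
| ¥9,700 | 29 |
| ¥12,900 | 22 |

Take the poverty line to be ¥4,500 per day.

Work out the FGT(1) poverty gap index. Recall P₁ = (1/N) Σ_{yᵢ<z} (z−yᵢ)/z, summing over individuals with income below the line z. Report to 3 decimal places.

0.074

Below the line: 27×¥3,100 (q = 27 of N = 114).
Gap ratios (z−y)/z: (4500−3100)/4500 = 0.3111 (×27).
Σ = 8.400000. Dividing by the full population N = 114 gives P₁ = 0.074.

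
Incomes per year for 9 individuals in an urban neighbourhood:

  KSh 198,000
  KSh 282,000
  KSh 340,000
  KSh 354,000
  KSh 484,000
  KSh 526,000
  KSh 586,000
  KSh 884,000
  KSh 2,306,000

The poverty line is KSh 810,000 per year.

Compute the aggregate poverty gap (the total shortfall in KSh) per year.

KSh 2,900,000

Incomes under z: KSh 198,000, KSh 282,000, KSh 340,000, KSh 354,000, KSh 484,000, KSh 526,000, KSh 586,000 (q = 7 of N = 9).
Individual gaps: 810000−198000 = 612000; 810000−282000 = 528000; 810000−340000 = 470000; 810000−354000 = 456000; 810000−484000 = 326000; 810000−526000 = 284000; 810000−586000 = 224000.
Aggregate gap = KSh 2,900,000.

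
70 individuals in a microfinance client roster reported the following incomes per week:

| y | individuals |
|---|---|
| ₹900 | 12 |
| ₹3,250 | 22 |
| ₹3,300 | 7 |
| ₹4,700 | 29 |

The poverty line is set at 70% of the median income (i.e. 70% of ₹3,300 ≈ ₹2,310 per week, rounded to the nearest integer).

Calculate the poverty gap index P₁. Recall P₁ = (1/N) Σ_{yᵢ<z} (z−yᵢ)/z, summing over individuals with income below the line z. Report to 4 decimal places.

0.1046

Poor units: 12×₹900 (q = 12 of N = 70).
Relative gaps: (2310−900)/2310 = 0.6104 (×12).
Σ = 7.324675. Dividing by the full population N = 70 gives P₁ = 0.1046.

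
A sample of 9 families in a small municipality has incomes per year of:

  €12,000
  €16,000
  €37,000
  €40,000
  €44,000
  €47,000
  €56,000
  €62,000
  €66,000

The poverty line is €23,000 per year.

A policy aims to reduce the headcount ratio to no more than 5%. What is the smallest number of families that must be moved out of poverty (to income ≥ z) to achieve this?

Currently q = 2 of N = 9 are below the line (H = 0.222).
A headcount ratio of at most 5% allows at most ⌊0.05 × 9⌋ = 0 poor families.
So at least 2 − 0 = 2 must be lifted.

2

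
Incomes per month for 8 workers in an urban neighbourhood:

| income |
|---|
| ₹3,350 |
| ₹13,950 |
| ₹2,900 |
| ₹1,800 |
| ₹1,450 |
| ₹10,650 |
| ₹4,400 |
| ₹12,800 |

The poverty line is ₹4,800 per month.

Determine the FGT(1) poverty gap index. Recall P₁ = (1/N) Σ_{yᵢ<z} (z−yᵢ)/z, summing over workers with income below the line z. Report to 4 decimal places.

0.2630

Poor units: ₹1,450, ₹1,800, ₹2,900, ₹3,350, ₹4,400 (q = 5 of N = 8).
Gap ratios (z−y)/z: (4800−1450)/4800 = 0.6979; (4800−1800)/4800 = 0.6250; (4800−2900)/4800 = 0.3958; (4800−3350)/4800 = 0.3021; (4800−4400)/4800 = 0.0833.
Sum of shortfalls = 2.104167; P₁ averages over all N: 2.104167 / 8 = 0.2630.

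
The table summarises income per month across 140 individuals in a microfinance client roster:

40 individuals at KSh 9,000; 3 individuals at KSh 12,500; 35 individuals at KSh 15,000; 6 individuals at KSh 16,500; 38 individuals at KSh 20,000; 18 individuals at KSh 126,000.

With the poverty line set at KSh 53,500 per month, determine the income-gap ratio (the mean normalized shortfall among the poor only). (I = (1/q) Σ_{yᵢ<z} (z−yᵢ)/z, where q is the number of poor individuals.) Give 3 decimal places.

Poor units: 40×KSh 9,000, 3×KSh 12,500, 35×KSh 15,000, 6×KSh 16,500, 38×KSh 20,000 (q = 122 of N = 140).
Relative gaps: 0.8318 (×40), 0.7664 (×3), 0.7196 (×35), 0.6916 (×6), 0.6262 (×38); sum = 88.700935.
The income-gap ratio divides by q (the poor only): 88.700935 / 122 = 0.727.

0.727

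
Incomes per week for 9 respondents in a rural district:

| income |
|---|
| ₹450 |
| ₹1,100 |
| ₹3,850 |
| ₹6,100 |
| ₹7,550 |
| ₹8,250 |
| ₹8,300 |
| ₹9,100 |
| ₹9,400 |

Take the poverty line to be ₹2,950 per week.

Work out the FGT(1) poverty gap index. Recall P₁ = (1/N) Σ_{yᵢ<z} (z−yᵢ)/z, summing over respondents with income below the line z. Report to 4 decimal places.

Below the line: ₹450, ₹1,100 (q = 2 of N = 9).
Normalized shortfalls: (2950−450)/2950 = 0.8475; (2950−1100)/2950 = 0.6271.
Sum of shortfalls = 1.474576; P₁ averages over all N: 1.474576 / 9 = 0.1638.

0.1638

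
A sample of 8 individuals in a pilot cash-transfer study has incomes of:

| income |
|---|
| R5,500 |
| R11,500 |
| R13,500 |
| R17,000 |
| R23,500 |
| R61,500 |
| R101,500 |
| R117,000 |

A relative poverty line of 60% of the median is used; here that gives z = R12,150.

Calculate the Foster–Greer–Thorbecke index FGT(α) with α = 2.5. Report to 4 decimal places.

Poor units: R5,500, R11,500 (q = 2 of N = 8).
Gap ratios (z−y)/z: (12150−5500)/12150 = 0.5473; (12150−11500)/12150 = 0.0535.
Raised to α = 2.5: 0.22162; 0.00066.
Sum = 0.222284; FGT(2.5) = 0.222284 / 8 = 0.0278.

0.0278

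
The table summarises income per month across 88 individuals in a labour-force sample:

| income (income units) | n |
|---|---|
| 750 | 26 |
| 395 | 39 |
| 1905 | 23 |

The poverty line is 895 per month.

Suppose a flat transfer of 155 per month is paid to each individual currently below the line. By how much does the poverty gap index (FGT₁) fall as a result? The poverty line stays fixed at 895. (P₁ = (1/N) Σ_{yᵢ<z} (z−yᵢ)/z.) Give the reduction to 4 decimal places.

Before: below the line — 39×395, 26×750; poverty gap index (FGT₁) = 0.295455.
After the 155 transfer: below the line — 39×550; poverty gap index (FGT₁) = 0.170835.
Reduction = 0.295455 − 0.170835 = 0.1246.

0.1246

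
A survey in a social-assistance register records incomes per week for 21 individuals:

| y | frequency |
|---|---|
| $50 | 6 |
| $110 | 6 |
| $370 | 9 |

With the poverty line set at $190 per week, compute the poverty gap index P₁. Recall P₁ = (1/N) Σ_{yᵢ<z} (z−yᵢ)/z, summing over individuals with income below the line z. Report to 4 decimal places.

Incomes under z: 6×$50, 6×$110 (q = 12 of N = 21).
Relative gaps: (190−50)/190 = 0.7368 (×6); (190−110)/190 = 0.4211 (×6).
Sum of shortfalls = 6.947368; P₁ averages over all N: 6.947368 / 21 = 0.3308.

0.3308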